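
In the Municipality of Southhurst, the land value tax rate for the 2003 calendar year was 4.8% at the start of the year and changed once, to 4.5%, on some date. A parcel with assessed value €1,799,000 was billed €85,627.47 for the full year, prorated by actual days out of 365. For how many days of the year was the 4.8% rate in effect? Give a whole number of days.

316 days

Let d = days at the first rate; then 365 − d days at the second rate.
€1,799,000 × [4.8%·d + 4.5%·(365−d)] / 365 = €85,627.47
Solving gives d = 316, so the new rate took effect on 13 Nov 2003.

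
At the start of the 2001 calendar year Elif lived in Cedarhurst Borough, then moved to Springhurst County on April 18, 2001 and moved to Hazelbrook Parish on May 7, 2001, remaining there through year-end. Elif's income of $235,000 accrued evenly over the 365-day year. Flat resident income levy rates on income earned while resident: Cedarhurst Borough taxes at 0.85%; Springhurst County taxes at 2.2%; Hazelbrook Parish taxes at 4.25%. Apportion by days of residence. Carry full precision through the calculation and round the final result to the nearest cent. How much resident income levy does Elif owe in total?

$7,394.45

Cedarhurst Borough, January 1 – April 17, 2001: 107 days → $235,000 × 0.85% × 107/365 = $585.5685
Springhurst County, April 18 – May 6, 2001: 19 days → $235,000 × 2.2% × 19/365 = $269.1233
Hazelbrook Parish, May 7 – December 31, 2001: 239 days → $235,000 × 4.25% × 239/365 = $6,539.7603
Total = $7,394.4521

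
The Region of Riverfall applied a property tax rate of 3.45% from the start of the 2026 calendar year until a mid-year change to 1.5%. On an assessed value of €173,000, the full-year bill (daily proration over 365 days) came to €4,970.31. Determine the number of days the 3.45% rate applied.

Let d = days at the first rate; then 365 − d days at the second rate.
€173,000 × [3.45%·d + 1.5%·(365−d)] / 365 = €4,970.31
Solving gives d = 257, so the new rate took effect on September 15, 2026.

257 days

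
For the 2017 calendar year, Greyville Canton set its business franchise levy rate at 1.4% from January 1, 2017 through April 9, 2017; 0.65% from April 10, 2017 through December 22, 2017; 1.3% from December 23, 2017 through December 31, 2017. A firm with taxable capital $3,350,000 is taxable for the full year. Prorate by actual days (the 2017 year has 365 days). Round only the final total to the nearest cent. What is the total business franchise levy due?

January 1 – April 9, 2017: 99 days at 1.4% → $3,350,000 × 1.4% × 99/365 = $12,720.8219
April 10 – December 22, 2017: 257 days at 0.65% → $3,350,000 × 0.65% × 257/365 = $15,331.9863
December 23 – December 31, 2017: 9 days at 1.3% → $3,350,000 × 1.3% × 9/365 = $1,073.8356
Total = $29,126.6438

$29,126.64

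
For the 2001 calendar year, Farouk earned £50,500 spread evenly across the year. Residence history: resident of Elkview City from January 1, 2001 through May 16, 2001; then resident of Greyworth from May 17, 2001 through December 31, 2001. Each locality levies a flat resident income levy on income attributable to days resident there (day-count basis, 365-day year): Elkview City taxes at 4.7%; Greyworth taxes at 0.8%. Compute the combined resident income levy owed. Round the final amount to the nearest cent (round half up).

£1,137.84

Elkview City, January 1 – May 16, 2001: 136 days → £50,500 × 4.7% × 136/365 = £884.3726
Greyworth, May 17 – December 31, 2001: 229 days → £50,500 × 0.8% × 229/365 = £253.4685
Total = £1,137.8411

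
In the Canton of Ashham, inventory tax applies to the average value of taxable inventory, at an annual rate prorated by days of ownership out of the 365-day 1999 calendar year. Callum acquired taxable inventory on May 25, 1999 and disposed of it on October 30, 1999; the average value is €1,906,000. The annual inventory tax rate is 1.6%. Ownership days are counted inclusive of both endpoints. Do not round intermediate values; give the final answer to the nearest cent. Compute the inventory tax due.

€13,284.56

Days held (May 25 – October 30, 1999): 159 out of 365
Tax = €1,906,000 × 1.6% × 159/365 = €13,284.5589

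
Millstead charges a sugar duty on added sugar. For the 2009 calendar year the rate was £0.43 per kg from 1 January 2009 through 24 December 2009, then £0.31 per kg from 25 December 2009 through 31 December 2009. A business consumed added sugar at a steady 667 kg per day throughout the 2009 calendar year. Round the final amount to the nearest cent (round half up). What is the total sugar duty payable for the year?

£104,125.37

1 January – 24 December 2009: 358 days × 667 kg/day = 238,786 kg at £0.43/kg → £102,677.98
25 December – 31 December 2009: 7 days × 667 kg/day = 4,669 kg at £0.31/kg → £1,447.39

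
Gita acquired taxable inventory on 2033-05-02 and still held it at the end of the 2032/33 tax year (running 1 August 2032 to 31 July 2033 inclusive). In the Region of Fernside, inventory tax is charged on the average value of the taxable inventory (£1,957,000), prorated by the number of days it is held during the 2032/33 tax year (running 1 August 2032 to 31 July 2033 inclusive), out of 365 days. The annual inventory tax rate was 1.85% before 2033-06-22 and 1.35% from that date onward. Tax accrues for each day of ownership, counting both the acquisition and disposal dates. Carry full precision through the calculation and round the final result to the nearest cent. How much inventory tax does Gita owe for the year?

2033-05-02 to 2033-06-21: 51 days at 1.85% → £1,957,000 × 1.85% × 51/365 = £5,058.7110
2033-06-22 to 2033-07-31: 40 days at 1.35% → £1,957,000 × 1.35% × 40/365 = £2,895.2877
Total = £7,953.9986

£7,954.00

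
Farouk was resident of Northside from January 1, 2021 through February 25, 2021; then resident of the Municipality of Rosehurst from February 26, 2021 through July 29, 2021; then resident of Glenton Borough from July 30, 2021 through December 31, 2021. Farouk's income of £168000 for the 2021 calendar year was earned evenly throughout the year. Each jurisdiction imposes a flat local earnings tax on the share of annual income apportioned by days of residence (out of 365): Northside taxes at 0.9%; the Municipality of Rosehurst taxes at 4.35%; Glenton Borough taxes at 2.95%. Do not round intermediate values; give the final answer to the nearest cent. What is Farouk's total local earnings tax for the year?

Northside, January 1 – February 25, 2021: 56 days → £168000 × 0.9% × 56/365 = £231.9781
The Municipality of Rosehurst, February 26 – July 29, 2021: 154 days → £168000 × 4.35% × 154/365 = £3083.3753
Glenton Borough, July 30 – December 31, 2021: 155 days → £168000 × 2.95% × 155/365 = £2104.6027
Total = £5419.9562

£5419.96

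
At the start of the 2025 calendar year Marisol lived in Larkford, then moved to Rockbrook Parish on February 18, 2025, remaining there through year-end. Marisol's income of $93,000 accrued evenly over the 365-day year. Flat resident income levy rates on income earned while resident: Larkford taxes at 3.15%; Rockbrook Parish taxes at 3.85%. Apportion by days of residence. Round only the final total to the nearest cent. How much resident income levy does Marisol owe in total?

$3,494.89

Larkford, January 1 – February 17, 2025: 48 days → $93,000 × 3.15% × 48/365 = $385.2493
Rockbrook Parish, February 18 – December 31, 2025: 317 days → $93,000 × 3.85% × 317/365 = $3,109.6397
Total = $3,494.8890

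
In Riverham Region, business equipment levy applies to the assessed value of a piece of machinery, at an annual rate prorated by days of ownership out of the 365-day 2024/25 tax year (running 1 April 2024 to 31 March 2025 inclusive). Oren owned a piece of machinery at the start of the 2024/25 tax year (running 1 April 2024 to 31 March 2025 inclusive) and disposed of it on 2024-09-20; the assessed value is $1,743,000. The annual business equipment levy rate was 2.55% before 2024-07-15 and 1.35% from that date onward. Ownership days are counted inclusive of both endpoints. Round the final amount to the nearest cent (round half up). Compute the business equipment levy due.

$17,169.74

2024-04-01 to 2024-07-14: 105 days at 2.55% → $1,743,000 × 2.55% × 105/365 = $12,785.9795
2024-07-15 to 2024-09-20: 68 days at 1.35% → $1,743,000 × 1.35% × 68/365 = $4,383.7644
Total = $17,169.7438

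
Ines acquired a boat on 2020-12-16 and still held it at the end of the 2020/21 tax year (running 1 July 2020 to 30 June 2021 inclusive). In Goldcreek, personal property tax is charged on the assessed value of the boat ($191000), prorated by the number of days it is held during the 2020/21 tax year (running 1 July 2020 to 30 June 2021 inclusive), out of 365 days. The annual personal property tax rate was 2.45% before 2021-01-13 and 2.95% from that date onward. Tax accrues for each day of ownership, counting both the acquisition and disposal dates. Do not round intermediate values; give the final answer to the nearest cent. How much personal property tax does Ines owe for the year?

$2967.83

2020-12-16 to 2021-01-12: 28 days at 2.45% → $191000 × 2.45% × 28/365 = $358.9753
2021-01-13 to 2021-06-30: 169 days at 2.95% → $191000 × 2.95% × 169/365 = $2608.8507
Total = $2967.8260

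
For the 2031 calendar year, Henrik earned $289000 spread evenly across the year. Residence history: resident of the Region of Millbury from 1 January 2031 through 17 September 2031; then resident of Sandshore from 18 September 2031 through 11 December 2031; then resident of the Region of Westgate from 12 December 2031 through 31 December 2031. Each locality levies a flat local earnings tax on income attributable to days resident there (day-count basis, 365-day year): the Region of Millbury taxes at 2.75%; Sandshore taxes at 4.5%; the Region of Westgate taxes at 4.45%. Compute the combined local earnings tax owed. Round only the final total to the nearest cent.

The Region of Millbury, 1 January – 17 September 2031: 260 days → $289000 × 2.75% × 260/365 = $5661.2329
Sandshore, 18 September – 11 December 2031: 85 days → $289000 × 4.5% × 85/365 = $3028.5616
The Region of Westgate, 12 December – 31 December 2031: 20 days → $289000 × 4.45% × 20/365 = $704.6849
Total = $9394.4795

$9394.48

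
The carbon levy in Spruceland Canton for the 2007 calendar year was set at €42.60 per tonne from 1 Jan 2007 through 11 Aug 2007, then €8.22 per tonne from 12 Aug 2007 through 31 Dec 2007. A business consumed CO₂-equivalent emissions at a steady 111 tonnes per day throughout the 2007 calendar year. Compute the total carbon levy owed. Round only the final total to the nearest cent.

€1184041.44

1 Jan – 11 Aug 2007: 223 days × 111 tonnes/day = 24,753 tonnes at €42.60/tonne → €1054477.80
12 Aug – 31 Dec 2007: 142 days × 111 tonnes/day = 15,762 tonnes at €8.22/tonne → €129563.64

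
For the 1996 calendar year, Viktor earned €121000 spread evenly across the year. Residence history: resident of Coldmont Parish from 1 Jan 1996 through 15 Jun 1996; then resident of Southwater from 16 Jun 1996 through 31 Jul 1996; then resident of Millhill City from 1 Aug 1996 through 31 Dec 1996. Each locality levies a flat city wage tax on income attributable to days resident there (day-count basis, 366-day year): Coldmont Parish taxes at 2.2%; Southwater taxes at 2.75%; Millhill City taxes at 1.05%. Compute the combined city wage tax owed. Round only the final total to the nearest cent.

€2163.95

Coldmont Parish, 1 Jan – 15 Jun 1996: 167 days → €121000 × 2.2% × 167/366 = €1214.6284
Southwater, 16 Jun – 31 Jul 1996: 46 days → €121000 × 2.75% × 46/366 = €418.2104
Millhill City, 1 Aug – 31 Dec 1996: 153 days → €121000 × 1.05% × 153/366 = €531.1107
Total = €2163.9495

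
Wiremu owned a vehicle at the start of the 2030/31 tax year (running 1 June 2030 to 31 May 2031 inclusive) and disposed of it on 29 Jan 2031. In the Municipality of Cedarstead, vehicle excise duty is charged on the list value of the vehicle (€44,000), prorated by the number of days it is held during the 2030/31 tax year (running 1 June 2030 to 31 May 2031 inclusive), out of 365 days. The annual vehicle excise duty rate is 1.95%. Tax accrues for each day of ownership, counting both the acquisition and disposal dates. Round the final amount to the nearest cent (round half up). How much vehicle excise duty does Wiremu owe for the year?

€571.22

Days held (1 Jun 2030 – 29 Jan 2031): 243 out of 365
Tax = €44,000 × 1.95% × 243/365 = €571.2164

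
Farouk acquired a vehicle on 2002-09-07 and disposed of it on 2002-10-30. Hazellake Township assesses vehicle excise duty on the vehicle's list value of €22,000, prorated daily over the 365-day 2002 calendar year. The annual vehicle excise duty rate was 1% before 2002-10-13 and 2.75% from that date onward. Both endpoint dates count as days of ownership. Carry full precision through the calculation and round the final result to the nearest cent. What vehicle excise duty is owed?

€51.53

2002-09-07 to 2002-10-12: 36 days at 1% → €22,000 × 1% × 36/365 = €21.6986
2002-10-13 to 2002-10-30: 18 days at 2.75% → €22,000 × 2.75% × 18/365 = €29.8356
Total = €51.5342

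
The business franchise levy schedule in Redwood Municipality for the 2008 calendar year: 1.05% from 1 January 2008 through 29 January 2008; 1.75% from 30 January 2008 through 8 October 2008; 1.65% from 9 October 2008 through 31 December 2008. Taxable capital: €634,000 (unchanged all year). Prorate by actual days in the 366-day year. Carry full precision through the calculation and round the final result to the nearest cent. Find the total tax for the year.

1 January – 29 January 2008: 29 days at 1.05% → €634,000 × 1.05% × 29/366 = €527.4672
30 January – 8 October 2008: 253 days at 1.75% → €634,000 × 1.75% × 253/366 = €7,669.4945
9 October – 31 December 2008: 84 days at 1.65% → €634,000 × 1.65% × 84/366 = €2,400.8852
Total = €10,597.8470

€10,597.85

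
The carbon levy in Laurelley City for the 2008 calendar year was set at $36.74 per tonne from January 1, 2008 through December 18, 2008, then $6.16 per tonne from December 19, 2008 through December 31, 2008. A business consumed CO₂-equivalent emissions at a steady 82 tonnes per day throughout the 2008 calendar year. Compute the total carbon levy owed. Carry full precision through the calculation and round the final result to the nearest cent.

$1,070,042.60

January 1 – December 18, 2008: 353 days × 82 tonnes/day = 28,946 tonnes at $36.74/tonne → $1,063,476.04
December 19 – December 31, 2008: 13 days × 82 tonnes/day = 1,066 tonnes at $6.16/tonne → $6,566.56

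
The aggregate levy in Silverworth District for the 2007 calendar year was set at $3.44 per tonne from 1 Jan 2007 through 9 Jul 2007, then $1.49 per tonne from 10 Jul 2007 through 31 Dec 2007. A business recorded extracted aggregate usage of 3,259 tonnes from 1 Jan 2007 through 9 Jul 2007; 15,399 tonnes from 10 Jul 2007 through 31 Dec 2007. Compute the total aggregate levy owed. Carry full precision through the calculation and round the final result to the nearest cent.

$34,155.47

1 Jan – 9 Jul 2007: 3,259 tonnes at $3.44/tonne → $11,210.96
10 Jul – 31 Dec 2007: 15,399 tonnes at $1.49/tonne → $22,944.51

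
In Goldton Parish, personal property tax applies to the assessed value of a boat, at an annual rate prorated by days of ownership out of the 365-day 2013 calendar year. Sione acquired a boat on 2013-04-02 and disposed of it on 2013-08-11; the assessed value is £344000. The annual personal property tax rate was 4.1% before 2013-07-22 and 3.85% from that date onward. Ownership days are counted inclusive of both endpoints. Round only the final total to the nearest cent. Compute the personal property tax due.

£5051.15

2013-04-02 to 2013-07-21: 111 days at 4.1% → £344000 × 4.1% × 111/365 = £4289.1616
2013-07-22 to 2013-08-11: 21 days at 3.85% → £344000 × 3.85% × 21/365 = £761.9836
Total = £5051.1452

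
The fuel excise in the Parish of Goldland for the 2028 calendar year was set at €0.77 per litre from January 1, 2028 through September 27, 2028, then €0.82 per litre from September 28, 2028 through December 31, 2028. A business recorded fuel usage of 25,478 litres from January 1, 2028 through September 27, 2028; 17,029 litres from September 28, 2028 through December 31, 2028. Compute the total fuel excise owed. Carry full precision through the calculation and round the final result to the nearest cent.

January 1 – September 27, 2028: 25,478 litres at €0.77/litre → €19,618.06
September 28 – December 31, 2028: 17,029 litres at €0.82/litre → €13,963.78

€33,581.84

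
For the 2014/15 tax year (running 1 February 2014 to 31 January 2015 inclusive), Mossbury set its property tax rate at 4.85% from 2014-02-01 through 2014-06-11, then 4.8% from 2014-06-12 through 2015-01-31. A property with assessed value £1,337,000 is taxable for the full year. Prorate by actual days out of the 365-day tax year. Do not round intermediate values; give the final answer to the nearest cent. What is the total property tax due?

£64,415.93

2014-02-01 to 2014-06-11: 131 days at 4.85% → £1,337,000 × 4.85% × 131/365 = £23,272.9575
2014-06-12 to 2015-01-31: 234 days at 4.8% → £1,337,000 × 4.8% × 234/365 = £41,142.9699
Total = £64,415.9274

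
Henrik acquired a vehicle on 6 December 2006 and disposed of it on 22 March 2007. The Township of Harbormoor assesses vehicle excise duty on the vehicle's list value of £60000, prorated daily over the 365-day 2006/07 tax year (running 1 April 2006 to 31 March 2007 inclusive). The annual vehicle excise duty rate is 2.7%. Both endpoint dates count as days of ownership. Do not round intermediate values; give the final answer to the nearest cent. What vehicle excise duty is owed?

Days held (6 December 2006 – 22 March 2007): 107 out of 365
Tax = £60000 × 2.7% × 107/365 = £474.9041

£474.90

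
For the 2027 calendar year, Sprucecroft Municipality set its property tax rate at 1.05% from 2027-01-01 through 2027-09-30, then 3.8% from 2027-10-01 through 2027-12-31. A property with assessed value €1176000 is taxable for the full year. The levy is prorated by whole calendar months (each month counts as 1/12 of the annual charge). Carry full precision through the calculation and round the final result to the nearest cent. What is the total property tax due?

2027-01-01 to 2027-09-30: 9 months at 1.05% → €1176000 × 1.05% × 9/12 = €9261.0000
2027-10-01 to 2027-12-31: 3 months at 3.8% → €1176000 × 3.8% × 3/12 = €11172.0000
Total = €20433.0000

€20433.00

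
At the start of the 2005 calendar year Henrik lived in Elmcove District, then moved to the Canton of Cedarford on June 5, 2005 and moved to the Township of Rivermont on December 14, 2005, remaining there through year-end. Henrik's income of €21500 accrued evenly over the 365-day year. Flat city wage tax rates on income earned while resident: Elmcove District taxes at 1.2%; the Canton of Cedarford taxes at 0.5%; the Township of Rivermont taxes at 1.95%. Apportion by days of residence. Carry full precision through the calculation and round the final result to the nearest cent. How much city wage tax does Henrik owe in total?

Elmcove District, January 1 – June 4, 2005: 155 days → €21500 × 1.2% × 155/365 = €109.5616
The Canton of Cedarford, June 5 – December 13, 2005: 192 days → €21500 × 0.5% × 192/365 = €56.5479
The Township of Rivermont, December 14 – December 31, 2005: 18 days → €21500 × 1.95% × 18/365 = €20.6753
Total = €186.7849

€186.78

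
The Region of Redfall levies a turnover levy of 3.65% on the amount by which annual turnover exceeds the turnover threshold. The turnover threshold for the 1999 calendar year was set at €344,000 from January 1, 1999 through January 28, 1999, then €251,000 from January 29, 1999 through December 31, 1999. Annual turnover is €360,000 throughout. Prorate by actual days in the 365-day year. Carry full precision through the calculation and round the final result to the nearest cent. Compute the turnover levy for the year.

January 1 – January 28, 1999: 28 days, exemption €344,000 → (€360,000 − €344,000) × 3.65% × 28/365 = €44.8000
January 29 – December 31, 1999: 337 days, exemption €251,000 → (€360,000 − €251,000) × 3.65% × 337/365 = €3,673.3000
Total = €3,718.1000

€3,718.10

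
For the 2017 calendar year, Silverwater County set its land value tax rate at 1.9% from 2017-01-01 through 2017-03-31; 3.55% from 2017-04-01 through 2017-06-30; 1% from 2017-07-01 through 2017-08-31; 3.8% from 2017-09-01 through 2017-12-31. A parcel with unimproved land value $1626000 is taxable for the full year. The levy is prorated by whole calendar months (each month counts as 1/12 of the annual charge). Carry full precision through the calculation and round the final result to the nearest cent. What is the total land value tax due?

2017-01-01 to 2017-03-31: 3 months at 1.9% → $1626000 × 1.9% × 3/12 = $7723.5000
2017-04-01 to 2017-06-30: 3 months at 3.55% → $1626000 × 3.55% × 3/12 = $14430.7500
2017-07-01 to 2017-08-31: 2 months at 1% → $1626000 × 1% × 2/12 = $2710.0000
2017-09-01 to 2017-12-31: 4 months at 3.8% → $1626000 × 3.8% × 4/12 = $20596.0000
Total = $45460.2500

$45460.25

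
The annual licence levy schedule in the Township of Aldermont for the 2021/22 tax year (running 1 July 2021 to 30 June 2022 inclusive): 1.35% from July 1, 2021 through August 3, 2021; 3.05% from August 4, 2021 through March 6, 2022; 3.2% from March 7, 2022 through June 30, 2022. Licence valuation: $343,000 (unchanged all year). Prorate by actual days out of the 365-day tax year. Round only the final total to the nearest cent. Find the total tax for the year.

July 1 – August 3, 2021: 34 days at 1.35% → $343,000 × 1.35% × 34/365 = $431.3342
August 4, 2021 – March 6, 2022: 215 days at 3.05% → $343,000 × 3.05% × 215/365 = $6,162.2534
March 7 – June 30, 2022: 116 days at 3.2% → $343,000 × 3.2% × 116/365 = $3,488.2630
Total = $10,081.8507

$10,081.85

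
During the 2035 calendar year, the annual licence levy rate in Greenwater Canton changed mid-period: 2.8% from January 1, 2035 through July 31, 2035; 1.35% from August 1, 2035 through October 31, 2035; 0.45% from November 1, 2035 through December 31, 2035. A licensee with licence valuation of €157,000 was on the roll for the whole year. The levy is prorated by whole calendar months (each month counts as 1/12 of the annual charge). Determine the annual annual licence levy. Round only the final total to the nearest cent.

€3,211.96

January 1 – July 31, 2035: 7 months at 2.8% → €157,000 × 2.8% × 7/12 = €2,564.3333
August 1 – October 31, 2035: 3 months at 1.35% → €157,000 × 1.35% × 3/12 = €529.8750
November 1 – December 31, 2035: 2 months at 0.45% → €157,000 × 0.45% × 2/12 = €117.7500
Total = €3,211.9583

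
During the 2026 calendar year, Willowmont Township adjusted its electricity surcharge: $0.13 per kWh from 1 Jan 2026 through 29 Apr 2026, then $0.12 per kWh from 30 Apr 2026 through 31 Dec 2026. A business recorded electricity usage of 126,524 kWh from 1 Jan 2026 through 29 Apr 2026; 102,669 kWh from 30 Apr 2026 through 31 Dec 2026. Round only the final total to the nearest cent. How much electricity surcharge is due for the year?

1 Jan – 29 Apr 2026: 126,524 kWh at $0.13/kWh → $16,448.12
30 Apr – 31 Dec 2026: 102,669 kWh at $0.12/kWh → $12,320.28

$28,768.40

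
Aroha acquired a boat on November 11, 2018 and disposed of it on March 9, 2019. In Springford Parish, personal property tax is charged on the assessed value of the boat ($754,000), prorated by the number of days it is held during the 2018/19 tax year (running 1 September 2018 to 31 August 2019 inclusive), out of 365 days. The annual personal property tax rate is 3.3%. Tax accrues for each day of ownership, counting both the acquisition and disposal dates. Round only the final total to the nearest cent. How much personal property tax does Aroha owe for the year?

$8,112.21

Days held (November 11, 2018 – March 9, 2019): 119 out of 365
Tax = $754,000 × 3.3% × 119/365 = $8,112.2137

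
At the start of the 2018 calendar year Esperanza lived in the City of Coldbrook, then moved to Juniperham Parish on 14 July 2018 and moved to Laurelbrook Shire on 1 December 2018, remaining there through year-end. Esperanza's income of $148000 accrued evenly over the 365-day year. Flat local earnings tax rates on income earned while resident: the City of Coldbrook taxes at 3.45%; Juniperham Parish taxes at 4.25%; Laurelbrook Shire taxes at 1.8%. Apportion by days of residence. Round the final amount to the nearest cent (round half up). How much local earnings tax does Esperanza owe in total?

The City of Coldbrook, 1 January – 13 July 2018: 194 days → $148000 × 3.45% × 194/365 = $2713.8740
Juniperham Parish, 14 July – 30 November 2018: 140 days → $148000 × 4.25% × 140/365 = $2412.6027
Laurelbrook Shire, 1 December – 31 December 2018: 31 days → $148000 × 1.8% × 31/365 = $226.2575
Total = $5352.7342

$5352.73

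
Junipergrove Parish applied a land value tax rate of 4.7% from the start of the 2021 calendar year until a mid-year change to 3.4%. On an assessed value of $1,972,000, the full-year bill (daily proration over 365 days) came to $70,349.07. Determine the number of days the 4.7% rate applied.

47 days

Let d = days at the first rate; then 365 − d days at the second rate.
$1,972,000 × [4.7%·d + 3.4%·(365−d)] / 365 = $70,349.07
Solving gives d = 47, so the new rate took effect on February 17, 2021.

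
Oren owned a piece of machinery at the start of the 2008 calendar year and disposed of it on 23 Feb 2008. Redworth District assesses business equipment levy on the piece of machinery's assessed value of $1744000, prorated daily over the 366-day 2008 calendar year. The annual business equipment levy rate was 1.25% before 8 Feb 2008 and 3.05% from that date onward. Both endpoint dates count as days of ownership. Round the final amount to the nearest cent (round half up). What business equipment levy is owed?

$4588.72

1 Jan – 7 Feb 2008: 38 days at 1.25% → $1744000 × 1.25% × 38/366 = $2263.3880
8 Feb – 23 Feb 2008: 16 days at 3.05% → $1744000 × 3.05% × 16/366 = $2325.3333
Total = $4588.7213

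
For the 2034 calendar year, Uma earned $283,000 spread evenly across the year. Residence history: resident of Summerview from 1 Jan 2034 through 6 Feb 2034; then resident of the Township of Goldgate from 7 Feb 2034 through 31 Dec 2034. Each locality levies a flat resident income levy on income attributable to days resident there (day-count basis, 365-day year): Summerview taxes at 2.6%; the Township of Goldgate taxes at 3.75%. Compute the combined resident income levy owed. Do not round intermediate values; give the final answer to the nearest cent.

$10,282.59

Summerview, 1 Jan – 6 Feb 2034: 37 days → $283,000 × 2.6% × 37/365 = $745.8795
The Township of Goldgate, 7 Feb – 31 Dec 2034: 328 days → $283,000 × 3.75% × 328/365 = $9,536.7123
Total = $10,282.5918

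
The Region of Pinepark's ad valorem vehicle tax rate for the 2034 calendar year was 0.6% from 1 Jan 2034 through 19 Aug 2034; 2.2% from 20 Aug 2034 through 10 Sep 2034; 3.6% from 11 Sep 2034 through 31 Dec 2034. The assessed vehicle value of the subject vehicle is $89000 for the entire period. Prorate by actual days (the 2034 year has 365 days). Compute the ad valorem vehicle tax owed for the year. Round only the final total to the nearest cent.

1 Jan – 19 Aug 2034: 231 days at 0.6% → $89000 × 0.6% × 231/365 = $337.9562
20 Aug – 10 Sep 2034: 22 days at 2.2% → $89000 × 2.2% × 22/365 = $118.0164
11 Sep – 31 Dec 2034: 112 days at 3.6% → $89000 × 3.6% × 112/365 = $983.1452
Total = $1439.1178

$1439.12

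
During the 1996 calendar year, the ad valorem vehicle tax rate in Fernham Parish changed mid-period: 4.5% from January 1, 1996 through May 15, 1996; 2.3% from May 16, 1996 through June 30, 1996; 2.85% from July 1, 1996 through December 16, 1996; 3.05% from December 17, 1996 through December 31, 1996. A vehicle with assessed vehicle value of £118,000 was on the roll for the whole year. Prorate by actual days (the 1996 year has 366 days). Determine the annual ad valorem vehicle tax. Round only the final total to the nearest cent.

January 1 – May 15, 1996: 136 days at 4.5% → £118,000 × 4.5% × 136/366 = £1,973.1148
May 16 – June 30, 1996: 46 days at 2.3% → £118,000 × 2.3% × 46/366 = £341.1038
July 1 – December 16, 1996: 169 days at 2.85% → £118,000 × 2.85% × 169/366 = £1,552.8607
December 17 – December 31, 1996: 15 days at 3.05% → £118,000 × 3.05% × 15/366 = £147.5000
Total = £4,014.5792

£4,014.58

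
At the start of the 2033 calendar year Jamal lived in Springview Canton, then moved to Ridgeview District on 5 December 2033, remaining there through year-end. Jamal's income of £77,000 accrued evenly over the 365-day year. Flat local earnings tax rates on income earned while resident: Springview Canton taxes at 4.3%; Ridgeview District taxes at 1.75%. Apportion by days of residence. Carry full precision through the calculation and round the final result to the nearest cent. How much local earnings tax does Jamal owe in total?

£3,165.75

Springview Canton, 1 January – 4 December 2033: 338 days → £77,000 × 4.3% × 338/365 = £3,066.0767
Ridgeview District, 5 December – 31 December 2033: 27 days → £77,000 × 1.75% × 27/365 = £99.6781
Total = £3,165.7548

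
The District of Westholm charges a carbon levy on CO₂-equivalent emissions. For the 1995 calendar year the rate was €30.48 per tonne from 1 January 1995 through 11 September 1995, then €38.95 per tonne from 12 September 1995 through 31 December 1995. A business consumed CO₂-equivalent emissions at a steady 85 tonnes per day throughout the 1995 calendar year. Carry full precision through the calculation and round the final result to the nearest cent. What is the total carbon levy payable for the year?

1 January – 11 September 1995: 254 days × 85 tonnes/day = 21,590 tonnes at €30.48/tonne → €658063.20
12 September – 31 December 1995: 111 days × 85 tonnes/day = 9,435 tonnes at €38.95/tonne → €367493.25

€1025556.45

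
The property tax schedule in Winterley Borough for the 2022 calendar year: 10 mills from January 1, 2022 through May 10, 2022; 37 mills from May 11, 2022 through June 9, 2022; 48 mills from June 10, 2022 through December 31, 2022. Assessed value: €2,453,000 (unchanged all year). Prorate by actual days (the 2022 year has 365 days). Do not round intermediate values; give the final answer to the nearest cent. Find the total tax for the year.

€82,326.71

January 1 – May 10, 2022: 130 days at 10 mills → €2,453,000 × 1% × 130/365 = €8,736.7123
May 11 – June 9, 2022: 30 days at 37 mills → €2,453,000 × 3.7% × 30/365 = €7,459.8082
June 10 – December 31, 2022: 205 days at 48 mills → €2,453,000 × 4.8% × 205/365 = €66,130.1918
Total = €82,326.7123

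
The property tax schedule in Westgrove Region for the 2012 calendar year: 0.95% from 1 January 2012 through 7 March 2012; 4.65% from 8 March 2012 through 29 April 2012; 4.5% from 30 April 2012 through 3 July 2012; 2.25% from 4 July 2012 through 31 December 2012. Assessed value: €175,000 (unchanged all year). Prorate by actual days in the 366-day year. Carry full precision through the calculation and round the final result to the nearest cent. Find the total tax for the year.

1 January – 7 March 2012: 67 days at 0.95% → €175,000 × 0.95% × 67/366 = €304.3374
8 March – 29 April 2012: 53 days at 4.65% → €175,000 × 4.65% × 53/366 = €1,178.3811
30 April – 3 July 2012: 65 days at 4.5% → €175,000 × 4.5% × 65/366 = €1,398.5656
4 July – 31 December 2012: 181 days at 2.25% → €175,000 × 2.25% × 181/366 = €1,947.2336
Total = €4,828.5178

€4,828.52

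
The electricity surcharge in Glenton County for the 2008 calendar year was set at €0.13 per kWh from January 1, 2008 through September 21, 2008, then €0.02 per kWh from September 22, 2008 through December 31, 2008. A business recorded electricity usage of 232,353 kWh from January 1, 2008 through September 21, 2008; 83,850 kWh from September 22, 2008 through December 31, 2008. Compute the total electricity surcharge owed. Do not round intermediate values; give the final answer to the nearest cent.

€31882.89

January 1 – September 21, 2008: 232,353 kWh at €0.13/kWh → €30205.89
September 22 – December 31, 2008: 83,850 kWh at €0.02/kWh → €1677.00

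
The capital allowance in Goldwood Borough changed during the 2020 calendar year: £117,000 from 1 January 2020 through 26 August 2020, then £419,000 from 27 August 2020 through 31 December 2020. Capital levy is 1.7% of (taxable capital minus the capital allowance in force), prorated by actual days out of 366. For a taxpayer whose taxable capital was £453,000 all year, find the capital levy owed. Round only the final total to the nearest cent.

£3,930.53

1 January – 26 August 2020: 239 days, exemption £117,000 → (£453,000 − £117,000) × 1.7% × 239/366 = £3,729.9672
27 August – 31 December 2020: 127 days, exemption £419,000 → (£453,000 − £419,000) × 1.7% × 127/366 = £200.5628
Total = £3,930.5301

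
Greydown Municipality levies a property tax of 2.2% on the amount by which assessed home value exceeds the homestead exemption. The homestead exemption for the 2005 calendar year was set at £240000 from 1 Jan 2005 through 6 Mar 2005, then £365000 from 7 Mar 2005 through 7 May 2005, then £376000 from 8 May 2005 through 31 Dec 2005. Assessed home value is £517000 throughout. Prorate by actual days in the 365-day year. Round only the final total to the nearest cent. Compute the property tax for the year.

1 Jan – 6 Mar 2005: 65 days, exemption £240000 → (£517000 − £240000) × 2.2% × 65/365 = £1085.2329
7 Mar – 7 May 2005: 62 days, exemption £365000 → (£517000 − £365000) × 2.2% × 62/365 = £568.0219
8 May – 31 Dec 2005: 238 days, exemption £376000 → (£517000 − £376000) × 2.2% × 238/365 = £2022.6740
Total = £3675.9288

£3675.93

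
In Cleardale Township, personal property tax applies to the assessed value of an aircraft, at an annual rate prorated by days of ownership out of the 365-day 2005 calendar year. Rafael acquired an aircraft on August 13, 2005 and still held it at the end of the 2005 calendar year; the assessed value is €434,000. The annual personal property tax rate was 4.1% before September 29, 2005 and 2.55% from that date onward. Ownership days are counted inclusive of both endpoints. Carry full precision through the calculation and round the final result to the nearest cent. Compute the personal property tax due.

€5,141.41

August 13 – September 28, 2005: 47 days at 4.1% → €434,000 × 4.1% × 47/365 = €2,291.2822
September 29 – December 31, 2005: 94 days at 2.55% → €434,000 × 2.55% × 94/365 = €2,850.1315
Total = €5,141.4137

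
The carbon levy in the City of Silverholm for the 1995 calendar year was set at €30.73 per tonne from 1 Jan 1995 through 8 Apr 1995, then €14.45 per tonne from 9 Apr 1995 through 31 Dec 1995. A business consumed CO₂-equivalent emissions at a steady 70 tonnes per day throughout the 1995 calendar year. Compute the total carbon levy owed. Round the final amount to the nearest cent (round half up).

1 Jan – 8 Apr 1995: 98 days × 70 tonnes/day = 6,860 tonnes at €30.73/tonne → €210807.80
9 Apr – 31 Dec 1995: 267 days × 70 tonnes/day = 18,690 tonnes at €14.45/tonne → €270070.50

€480878.30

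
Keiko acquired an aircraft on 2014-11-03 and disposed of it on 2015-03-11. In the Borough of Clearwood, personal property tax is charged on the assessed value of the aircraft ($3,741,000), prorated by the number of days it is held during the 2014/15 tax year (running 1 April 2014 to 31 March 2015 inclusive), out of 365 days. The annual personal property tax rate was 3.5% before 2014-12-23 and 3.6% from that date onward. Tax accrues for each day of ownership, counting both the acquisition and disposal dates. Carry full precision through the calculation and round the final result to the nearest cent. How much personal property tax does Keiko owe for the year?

$47,085.35

2014-11-03 to 2014-12-22: 50 days at 3.5% → $3,741,000 × 3.5% × 50/365 = $17,936.3014
2014-12-23 to 2015-03-11: 79 days at 3.6% → $3,741,000 × 3.6% × 79/365 = $29,149.0521
Total = $47,085.3534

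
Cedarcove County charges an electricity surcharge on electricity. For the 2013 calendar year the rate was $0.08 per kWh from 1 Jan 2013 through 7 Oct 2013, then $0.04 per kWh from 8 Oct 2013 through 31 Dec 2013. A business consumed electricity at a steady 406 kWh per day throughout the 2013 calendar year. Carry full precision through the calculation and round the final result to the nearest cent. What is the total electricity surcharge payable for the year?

$10,474.80

1 Jan – 7 Oct 2013: 280 days × 406 kWh/day = 113,680 kWh at $0.08/kWh → $9,094.40
8 Oct – 31 Dec 2013: 85 days × 406 kWh/day = 34,510 kWh at $0.04/kWh → $1,380.40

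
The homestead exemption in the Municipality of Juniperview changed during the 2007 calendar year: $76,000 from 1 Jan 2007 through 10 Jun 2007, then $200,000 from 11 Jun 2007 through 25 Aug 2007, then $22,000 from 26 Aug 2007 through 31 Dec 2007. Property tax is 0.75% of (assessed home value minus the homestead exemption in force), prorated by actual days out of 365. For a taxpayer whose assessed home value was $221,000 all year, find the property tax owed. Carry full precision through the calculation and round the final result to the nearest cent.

1 Jan – 10 Jun 2007: 161 days, exemption $76,000 → ($221,000 − $76,000) × 0.75% × 161/365 = $479.6918
11 Jun – 25 Aug 2007: 76 days, exemption $200,000 → ($221,000 − $200,000) × 0.75% × 76/365 = $32.7945
26 Aug – 31 Dec 2007: 128 days, exemption $22,000 → ($221,000 − $22,000) × 0.75% × 128/365 = $523.3973
Total = $1,035.8836

$1,035.88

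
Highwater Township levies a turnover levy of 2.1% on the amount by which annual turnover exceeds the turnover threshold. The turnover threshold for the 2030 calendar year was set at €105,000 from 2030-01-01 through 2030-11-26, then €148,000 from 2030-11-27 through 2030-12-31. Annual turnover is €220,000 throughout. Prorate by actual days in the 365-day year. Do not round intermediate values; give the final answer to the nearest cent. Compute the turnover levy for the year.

€2,328.41

2030-01-01 to 2030-11-26: 330 days, exemption €105,000 → (€220,000 − €105,000) × 2.1% × 330/365 = €2,183.4247
2030-11-27 to 2030-12-31: 35 days, exemption €148,000 → (€220,000 − €148,000) × 2.1% × 35/365 = €144.9863
Total = €2,328.4110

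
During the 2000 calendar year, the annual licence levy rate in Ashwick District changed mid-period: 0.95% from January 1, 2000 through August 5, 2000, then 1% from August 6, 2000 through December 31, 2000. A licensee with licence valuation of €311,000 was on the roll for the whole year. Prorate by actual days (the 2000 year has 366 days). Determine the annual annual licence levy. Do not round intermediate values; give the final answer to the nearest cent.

€3,017.38

January 1 – August 5, 2000: 218 days at 0.95% → €311,000 × 0.95% × 218/366 = €1,759.7842
August 6 – December 31, 2000: 148 days at 1% → €311,000 × 1% × 148/366 = €1,257.5956
Total = €3,017.3798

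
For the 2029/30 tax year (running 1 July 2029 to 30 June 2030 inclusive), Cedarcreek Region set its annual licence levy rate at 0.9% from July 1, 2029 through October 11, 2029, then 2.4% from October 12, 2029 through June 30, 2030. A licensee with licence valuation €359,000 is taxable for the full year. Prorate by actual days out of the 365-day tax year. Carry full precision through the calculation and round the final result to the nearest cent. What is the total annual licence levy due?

€7,096.40

July 1 – October 11, 2029: 103 days at 0.9% → €359,000 × 0.9% × 103/365 = €911.7616
October 12, 2029 – June 30, 2030: 262 days at 2.4% → €359,000 × 2.4% × 262/365 = €6,184.6356
Total = €7,096.3973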